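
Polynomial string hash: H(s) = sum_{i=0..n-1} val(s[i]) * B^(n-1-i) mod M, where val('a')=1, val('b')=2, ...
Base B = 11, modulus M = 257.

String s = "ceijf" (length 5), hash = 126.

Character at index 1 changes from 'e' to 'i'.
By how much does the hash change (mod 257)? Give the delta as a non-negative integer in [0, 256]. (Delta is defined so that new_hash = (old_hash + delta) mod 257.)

Answer: 184

Derivation:
Delta formula: (val(new) - val(old)) * B^(n-1-k) mod M
  val('i') - val('e') = 9 - 5 = 4
  B^(n-1-k) = 11^3 mod 257 = 46
  Delta = 4 * 46 mod 257 = 184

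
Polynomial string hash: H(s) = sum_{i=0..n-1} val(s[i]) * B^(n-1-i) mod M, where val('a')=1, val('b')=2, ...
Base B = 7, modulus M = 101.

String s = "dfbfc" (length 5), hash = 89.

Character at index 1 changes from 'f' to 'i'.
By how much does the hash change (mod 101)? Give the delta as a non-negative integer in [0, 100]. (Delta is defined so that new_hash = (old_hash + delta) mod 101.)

Delta formula: (val(new) - val(old)) * B^(n-1-k) mod M
  val('i') - val('f') = 9 - 6 = 3
  B^(n-1-k) = 7^3 mod 101 = 40
  Delta = 3 * 40 mod 101 = 19

Answer: 19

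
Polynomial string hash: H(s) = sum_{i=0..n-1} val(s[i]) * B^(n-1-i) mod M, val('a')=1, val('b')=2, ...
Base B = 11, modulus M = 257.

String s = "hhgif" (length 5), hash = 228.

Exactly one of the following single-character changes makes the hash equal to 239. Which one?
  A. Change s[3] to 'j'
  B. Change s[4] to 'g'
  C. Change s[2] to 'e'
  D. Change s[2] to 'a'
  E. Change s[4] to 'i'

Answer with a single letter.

Answer: A

Derivation:
Option A: s[3]='i'->'j', delta=(10-9)*11^1 mod 257 = 11, hash=228+11 mod 257 = 239 <-- target
Option B: s[4]='f'->'g', delta=(7-6)*11^0 mod 257 = 1, hash=228+1 mod 257 = 229
Option C: s[2]='g'->'e', delta=(5-7)*11^2 mod 257 = 15, hash=228+15 mod 257 = 243
Option D: s[2]='g'->'a', delta=(1-7)*11^2 mod 257 = 45, hash=228+45 mod 257 = 16
Option E: s[4]='f'->'i', delta=(9-6)*11^0 mod 257 = 3, hash=228+3 mod 257 = 231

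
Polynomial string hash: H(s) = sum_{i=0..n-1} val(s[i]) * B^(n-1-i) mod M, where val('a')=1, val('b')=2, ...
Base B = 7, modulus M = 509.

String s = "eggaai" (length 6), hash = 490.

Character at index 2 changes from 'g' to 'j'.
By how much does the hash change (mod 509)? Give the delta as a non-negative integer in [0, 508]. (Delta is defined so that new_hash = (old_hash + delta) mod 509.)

Answer: 11

Derivation:
Delta formula: (val(new) - val(old)) * B^(n-1-k) mod M
  val('j') - val('g') = 10 - 7 = 3
  B^(n-1-k) = 7^3 mod 509 = 343
  Delta = 3 * 343 mod 509 = 11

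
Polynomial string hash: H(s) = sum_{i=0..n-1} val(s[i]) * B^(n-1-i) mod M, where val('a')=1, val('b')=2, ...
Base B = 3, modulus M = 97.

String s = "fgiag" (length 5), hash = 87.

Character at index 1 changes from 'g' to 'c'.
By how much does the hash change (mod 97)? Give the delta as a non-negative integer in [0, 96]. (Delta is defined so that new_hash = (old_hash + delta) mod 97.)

Answer: 86

Derivation:
Delta formula: (val(new) - val(old)) * B^(n-1-k) mod M
  val('c') - val('g') = 3 - 7 = -4
  B^(n-1-k) = 3^3 mod 97 = 27
  Delta = -4 * 27 mod 97 = 86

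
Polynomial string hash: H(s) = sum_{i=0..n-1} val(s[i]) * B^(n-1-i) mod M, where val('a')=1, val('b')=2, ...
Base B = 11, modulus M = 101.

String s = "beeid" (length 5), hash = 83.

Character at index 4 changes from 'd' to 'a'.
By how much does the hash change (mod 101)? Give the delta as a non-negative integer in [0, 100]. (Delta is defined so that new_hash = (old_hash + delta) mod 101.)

Answer: 98

Derivation:
Delta formula: (val(new) - val(old)) * B^(n-1-k) mod M
  val('a') - val('d') = 1 - 4 = -3
  B^(n-1-k) = 11^0 mod 101 = 1
  Delta = -3 * 1 mod 101 = 98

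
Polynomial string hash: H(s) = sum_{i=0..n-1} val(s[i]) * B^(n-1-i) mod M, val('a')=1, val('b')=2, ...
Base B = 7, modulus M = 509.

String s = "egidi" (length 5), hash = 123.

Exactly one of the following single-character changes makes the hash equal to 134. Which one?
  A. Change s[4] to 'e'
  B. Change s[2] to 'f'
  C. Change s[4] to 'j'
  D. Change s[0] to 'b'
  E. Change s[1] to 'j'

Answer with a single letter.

Answer: E

Derivation:
Option A: s[4]='i'->'e', delta=(5-9)*7^0 mod 509 = 505, hash=123+505 mod 509 = 119
Option B: s[2]='i'->'f', delta=(6-9)*7^2 mod 509 = 362, hash=123+362 mod 509 = 485
Option C: s[4]='i'->'j', delta=(10-9)*7^0 mod 509 = 1, hash=123+1 mod 509 = 124
Option D: s[0]='e'->'b', delta=(2-5)*7^4 mod 509 = 432, hash=123+432 mod 509 = 46
Option E: s[1]='g'->'j', delta=(10-7)*7^3 mod 509 = 11, hash=123+11 mod 509 = 134 <-- target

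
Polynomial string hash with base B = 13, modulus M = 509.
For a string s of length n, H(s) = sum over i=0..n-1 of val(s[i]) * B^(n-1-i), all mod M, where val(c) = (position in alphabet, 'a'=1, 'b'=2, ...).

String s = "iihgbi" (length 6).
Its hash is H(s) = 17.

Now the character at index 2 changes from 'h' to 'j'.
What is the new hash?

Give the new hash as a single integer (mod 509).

val('h') = 8, val('j') = 10
Position k = 2, exponent = n-1-k = 3
B^3 mod M = 13^3 mod 509 = 161
Delta = (10 - 8) * 161 mod 509 = 322
New hash = (17 + 322) mod 509 = 339

Answer: 339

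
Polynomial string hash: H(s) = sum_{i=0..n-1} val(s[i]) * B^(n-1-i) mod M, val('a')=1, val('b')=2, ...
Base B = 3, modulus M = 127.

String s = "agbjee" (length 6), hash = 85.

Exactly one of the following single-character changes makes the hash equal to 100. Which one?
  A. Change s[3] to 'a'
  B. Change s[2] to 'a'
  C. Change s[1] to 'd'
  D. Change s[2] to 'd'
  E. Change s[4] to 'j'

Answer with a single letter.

Option A: s[3]='j'->'a', delta=(1-10)*3^2 mod 127 = 46, hash=85+46 mod 127 = 4
Option B: s[2]='b'->'a', delta=(1-2)*3^3 mod 127 = 100, hash=85+100 mod 127 = 58
Option C: s[1]='g'->'d', delta=(4-7)*3^4 mod 127 = 11, hash=85+11 mod 127 = 96
Option D: s[2]='b'->'d', delta=(4-2)*3^3 mod 127 = 54, hash=85+54 mod 127 = 12
Option E: s[4]='e'->'j', delta=(10-5)*3^1 mod 127 = 15, hash=85+15 mod 127 = 100 <-- target

Answer: E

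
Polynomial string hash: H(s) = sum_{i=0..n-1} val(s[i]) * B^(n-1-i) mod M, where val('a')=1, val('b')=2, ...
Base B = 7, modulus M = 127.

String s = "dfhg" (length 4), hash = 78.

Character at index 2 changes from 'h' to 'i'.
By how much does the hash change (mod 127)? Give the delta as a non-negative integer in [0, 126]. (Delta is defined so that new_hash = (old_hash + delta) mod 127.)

Delta formula: (val(new) - val(old)) * B^(n-1-k) mod M
  val('i') - val('h') = 9 - 8 = 1
  B^(n-1-k) = 7^1 mod 127 = 7
  Delta = 1 * 7 mod 127 = 7

Answer: 7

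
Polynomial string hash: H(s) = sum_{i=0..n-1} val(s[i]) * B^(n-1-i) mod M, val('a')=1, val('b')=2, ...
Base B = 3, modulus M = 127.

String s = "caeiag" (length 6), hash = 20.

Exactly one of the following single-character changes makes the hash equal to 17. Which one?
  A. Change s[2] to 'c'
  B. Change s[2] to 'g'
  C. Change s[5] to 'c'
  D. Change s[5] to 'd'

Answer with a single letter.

Answer: D

Derivation:
Option A: s[2]='e'->'c', delta=(3-5)*3^3 mod 127 = 73, hash=20+73 mod 127 = 93
Option B: s[2]='e'->'g', delta=(7-5)*3^3 mod 127 = 54, hash=20+54 mod 127 = 74
Option C: s[5]='g'->'c', delta=(3-7)*3^0 mod 127 = 123, hash=20+123 mod 127 = 16
Option D: s[5]='g'->'d', delta=(4-7)*3^0 mod 127 = 124, hash=20+124 mod 127 = 17 <-- target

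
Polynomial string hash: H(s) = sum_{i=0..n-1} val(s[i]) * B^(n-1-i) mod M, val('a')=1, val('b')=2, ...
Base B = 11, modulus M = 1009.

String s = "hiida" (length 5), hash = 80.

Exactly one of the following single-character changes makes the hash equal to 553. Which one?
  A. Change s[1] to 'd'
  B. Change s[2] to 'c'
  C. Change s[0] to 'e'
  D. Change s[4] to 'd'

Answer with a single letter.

Answer: C

Derivation:
Option A: s[1]='i'->'d', delta=(4-9)*11^3 mod 1009 = 408, hash=80+408 mod 1009 = 488
Option B: s[2]='i'->'c', delta=(3-9)*11^2 mod 1009 = 283, hash=80+283 mod 1009 = 363
Option C: s[0]='h'->'e', delta=(5-8)*11^4 mod 1009 = 473, hash=80+473 mod 1009 = 553 <-- target
Option D: s[4]='a'->'d', delta=(4-1)*11^0 mod 1009 = 3, hash=80+3 mod 1009 = 83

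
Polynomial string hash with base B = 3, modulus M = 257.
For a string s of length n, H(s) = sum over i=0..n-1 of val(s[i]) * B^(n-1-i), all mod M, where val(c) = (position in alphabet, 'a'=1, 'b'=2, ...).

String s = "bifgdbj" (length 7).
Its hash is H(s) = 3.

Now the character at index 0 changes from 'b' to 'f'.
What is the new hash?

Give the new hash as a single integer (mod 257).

Answer: 92

Derivation:
val('b') = 2, val('f') = 6
Position k = 0, exponent = n-1-k = 6
B^6 mod M = 3^6 mod 257 = 215
Delta = (6 - 2) * 215 mod 257 = 89
New hash = (3 + 89) mod 257 = 92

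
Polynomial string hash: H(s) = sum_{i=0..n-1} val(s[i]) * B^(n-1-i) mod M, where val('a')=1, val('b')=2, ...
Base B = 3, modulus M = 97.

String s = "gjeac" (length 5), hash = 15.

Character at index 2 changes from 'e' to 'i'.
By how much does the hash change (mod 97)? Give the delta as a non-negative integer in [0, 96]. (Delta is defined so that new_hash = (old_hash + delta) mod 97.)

Delta formula: (val(new) - val(old)) * B^(n-1-k) mod M
  val('i') - val('e') = 9 - 5 = 4
  B^(n-1-k) = 3^2 mod 97 = 9
  Delta = 4 * 9 mod 97 = 36

Answer: 36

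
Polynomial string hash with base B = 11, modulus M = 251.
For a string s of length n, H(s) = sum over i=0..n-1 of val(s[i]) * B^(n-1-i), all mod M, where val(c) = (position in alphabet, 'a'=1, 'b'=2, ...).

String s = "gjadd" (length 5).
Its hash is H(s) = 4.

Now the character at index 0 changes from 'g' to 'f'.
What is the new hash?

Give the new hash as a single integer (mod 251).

val('g') = 7, val('f') = 6
Position k = 0, exponent = n-1-k = 4
B^4 mod M = 11^4 mod 251 = 83
Delta = (6 - 7) * 83 mod 251 = 168
New hash = (4 + 168) mod 251 = 172

Answer: 172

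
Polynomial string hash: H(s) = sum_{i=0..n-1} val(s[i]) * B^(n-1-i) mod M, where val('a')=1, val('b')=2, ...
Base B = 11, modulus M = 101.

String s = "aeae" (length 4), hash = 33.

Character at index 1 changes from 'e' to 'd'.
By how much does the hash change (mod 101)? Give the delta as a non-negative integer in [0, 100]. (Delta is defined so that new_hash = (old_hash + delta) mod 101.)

Delta formula: (val(new) - val(old)) * B^(n-1-k) mod M
  val('d') - val('e') = 4 - 5 = -1
  B^(n-1-k) = 11^2 mod 101 = 20
  Delta = -1 * 20 mod 101 = 81

Answer: 81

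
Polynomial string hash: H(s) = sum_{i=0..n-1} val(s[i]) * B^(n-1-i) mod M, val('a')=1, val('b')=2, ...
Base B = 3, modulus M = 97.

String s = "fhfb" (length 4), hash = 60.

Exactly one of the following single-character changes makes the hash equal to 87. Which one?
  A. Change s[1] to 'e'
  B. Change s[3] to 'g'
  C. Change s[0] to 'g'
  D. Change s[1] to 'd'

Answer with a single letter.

Answer: C

Derivation:
Option A: s[1]='h'->'e', delta=(5-8)*3^2 mod 97 = 70, hash=60+70 mod 97 = 33
Option B: s[3]='b'->'g', delta=(7-2)*3^0 mod 97 = 5, hash=60+5 mod 97 = 65
Option C: s[0]='f'->'g', delta=(7-6)*3^3 mod 97 = 27, hash=60+27 mod 97 = 87 <-- target
Option D: s[1]='h'->'d', delta=(4-8)*3^2 mod 97 = 61, hash=60+61 mod 97 = 24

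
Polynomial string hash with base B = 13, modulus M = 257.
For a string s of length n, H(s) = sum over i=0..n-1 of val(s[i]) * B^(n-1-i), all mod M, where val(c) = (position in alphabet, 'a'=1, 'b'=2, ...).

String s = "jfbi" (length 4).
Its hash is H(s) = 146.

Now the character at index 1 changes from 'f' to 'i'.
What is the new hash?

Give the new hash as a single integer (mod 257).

Answer: 139

Derivation:
val('f') = 6, val('i') = 9
Position k = 1, exponent = n-1-k = 2
B^2 mod M = 13^2 mod 257 = 169
Delta = (9 - 6) * 169 mod 257 = 250
New hash = (146 + 250) mod 257 = 139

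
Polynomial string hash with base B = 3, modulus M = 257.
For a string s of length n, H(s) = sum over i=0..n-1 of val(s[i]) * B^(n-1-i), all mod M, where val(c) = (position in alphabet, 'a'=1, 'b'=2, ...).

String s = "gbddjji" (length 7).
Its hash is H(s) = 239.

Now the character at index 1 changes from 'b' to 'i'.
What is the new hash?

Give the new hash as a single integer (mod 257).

Answer: 141

Derivation:
val('b') = 2, val('i') = 9
Position k = 1, exponent = n-1-k = 5
B^5 mod M = 3^5 mod 257 = 243
Delta = (9 - 2) * 243 mod 257 = 159
New hash = (239 + 159) mod 257 = 141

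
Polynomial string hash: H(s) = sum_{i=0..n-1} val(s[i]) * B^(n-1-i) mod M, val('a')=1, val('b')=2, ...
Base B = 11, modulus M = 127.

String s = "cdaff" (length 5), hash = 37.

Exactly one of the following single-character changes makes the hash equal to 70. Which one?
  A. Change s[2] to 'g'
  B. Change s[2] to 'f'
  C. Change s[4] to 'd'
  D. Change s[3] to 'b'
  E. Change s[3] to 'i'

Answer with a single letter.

Option A: s[2]='a'->'g', delta=(7-1)*11^2 mod 127 = 91, hash=37+91 mod 127 = 1
Option B: s[2]='a'->'f', delta=(6-1)*11^2 mod 127 = 97, hash=37+97 mod 127 = 7
Option C: s[4]='f'->'d', delta=(4-6)*11^0 mod 127 = 125, hash=37+125 mod 127 = 35
Option D: s[3]='f'->'b', delta=(2-6)*11^1 mod 127 = 83, hash=37+83 mod 127 = 120
Option E: s[3]='f'->'i', delta=(9-6)*11^1 mod 127 = 33, hash=37+33 mod 127 = 70 <-- target

Answer: E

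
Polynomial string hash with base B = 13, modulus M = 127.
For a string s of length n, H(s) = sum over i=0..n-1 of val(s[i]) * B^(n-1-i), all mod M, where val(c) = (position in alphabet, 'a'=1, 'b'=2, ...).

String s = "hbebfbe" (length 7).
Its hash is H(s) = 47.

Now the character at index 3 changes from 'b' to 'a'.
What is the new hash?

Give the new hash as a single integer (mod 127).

val('b') = 2, val('a') = 1
Position k = 3, exponent = n-1-k = 3
B^3 mod M = 13^3 mod 127 = 38
Delta = (1 - 2) * 38 mod 127 = 89
New hash = (47 + 89) mod 127 = 9

Answer: 9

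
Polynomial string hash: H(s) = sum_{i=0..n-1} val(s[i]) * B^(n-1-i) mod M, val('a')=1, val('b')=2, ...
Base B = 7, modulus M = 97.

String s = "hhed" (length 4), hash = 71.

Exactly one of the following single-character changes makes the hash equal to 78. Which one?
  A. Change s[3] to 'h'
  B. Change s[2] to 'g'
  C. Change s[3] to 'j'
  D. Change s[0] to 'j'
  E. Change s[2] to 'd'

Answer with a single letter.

Option A: s[3]='d'->'h', delta=(8-4)*7^0 mod 97 = 4, hash=71+4 mod 97 = 75
Option B: s[2]='e'->'g', delta=(7-5)*7^1 mod 97 = 14, hash=71+14 mod 97 = 85
Option C: s[3]='d'->'j', delta=(10-4)*7^0 mod 97 = 6, hash=71+6 mod 97 = 77
Option D: s[0]='h'->'j', delta=(10-8)*7^3 mod 97 = 7, hash=71+7 mod 97 = 78 <-- target
Option E: s[2]='e'->'d', delta=(4-5)*7^1 mod 97 = 90, hash=71+90 mod 97 = 64

Answer: D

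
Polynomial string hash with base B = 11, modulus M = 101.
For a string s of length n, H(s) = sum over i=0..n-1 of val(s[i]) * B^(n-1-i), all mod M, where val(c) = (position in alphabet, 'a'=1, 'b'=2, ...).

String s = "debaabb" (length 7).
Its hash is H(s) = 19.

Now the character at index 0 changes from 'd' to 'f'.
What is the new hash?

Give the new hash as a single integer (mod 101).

Answer: 61

Derivation:
val('d') = 4, val('f') = 6
Position k = 0, exponent = n-1-k = 6
B^6 mod M = 11^6 mod 101 = 21
Delta = (6 - 4) * 21 mod 101 = 42
New hash = (19 + 42) mod 101 = 61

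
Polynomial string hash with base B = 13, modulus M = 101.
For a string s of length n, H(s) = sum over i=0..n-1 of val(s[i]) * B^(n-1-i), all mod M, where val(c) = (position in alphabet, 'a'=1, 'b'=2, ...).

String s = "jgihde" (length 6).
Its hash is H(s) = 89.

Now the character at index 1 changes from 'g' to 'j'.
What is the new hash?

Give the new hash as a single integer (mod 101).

Answer: 23

Derivation:
val('g') = 7, val('j') = 10
Position k = 1, exponent = n-1-k = 4
B^4 mod M = 13^4 mod 101 = 79
Delta = (10 - 7) * 79 mod 101 = 35
New hash = (89 + 35) mod 101 = 23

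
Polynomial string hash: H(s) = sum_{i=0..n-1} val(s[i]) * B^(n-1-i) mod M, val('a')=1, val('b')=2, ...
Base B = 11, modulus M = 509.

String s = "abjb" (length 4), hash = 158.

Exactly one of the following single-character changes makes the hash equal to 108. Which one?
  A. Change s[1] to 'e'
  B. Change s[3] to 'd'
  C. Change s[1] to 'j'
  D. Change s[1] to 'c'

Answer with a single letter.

Option A: s[1]='b'->'e', delta=(5-2)*11^2 mod 509 = 363, hash=158+363 mod 509 = 12
Option B: s[3]='b'->'d', delta=(4-2)*11^0 mod 509 = 2, hash=158+2 mod 509 = 160
Option C: s[1]='b'->'j', delta=(10-2)*11^2 mod 509 = 459, hash=158+459 mod 509 = 108 <-- target
Option D: s[1]='b'->'c', delta=(3-2)*11^2 mod 509 = 121, hash=158+121 mod 509 = 279

Answer: C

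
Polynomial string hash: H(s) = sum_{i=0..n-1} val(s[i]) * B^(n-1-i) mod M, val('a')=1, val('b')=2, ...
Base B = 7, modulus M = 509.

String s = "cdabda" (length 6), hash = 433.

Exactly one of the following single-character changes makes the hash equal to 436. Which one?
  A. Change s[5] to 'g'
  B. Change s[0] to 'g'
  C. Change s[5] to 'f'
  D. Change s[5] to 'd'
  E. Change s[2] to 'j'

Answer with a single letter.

Answer: D

Derivation:
Option A: s[5]='a'->'g', delta=(7-1)*7^0 mod 509 = 6, hash=433+6 mod 509 = 439
Option B: s[0]='c'->'g', delta=(7-3)*7^5 mod 509 = 40, hash=433+40 mod 509 = 473
Option C: s[5]='a'->'f', delta=(6-1)*7^0 mod 509 = 5, hash=433+5 mod 509 = 438
Option D: s[5]='a'->'d', delta=(4-1)*7^0 mod 509 = 3, hash=433+3 mod 509 = 436 <-- target
Option E: s[2]='a'->'j', delta=(10-1)*7^3 mod 509 = 33, hash=433+33 mod 509 = 466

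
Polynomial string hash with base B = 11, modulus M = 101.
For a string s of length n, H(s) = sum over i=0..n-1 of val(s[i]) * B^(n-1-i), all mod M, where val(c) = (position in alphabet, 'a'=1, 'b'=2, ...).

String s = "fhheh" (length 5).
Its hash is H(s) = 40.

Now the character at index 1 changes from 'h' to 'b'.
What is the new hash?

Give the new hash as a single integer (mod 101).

val('h') = 8, val('b') = 2
Position k = 1, exponent = n-1-k = 3
B^3 mod M = 11^3 mod 101 = 18
Delta = (2 - 8) * 18 mod 101 = 94
New hash = (40 + 94) mod 101 = 33

Answer: 33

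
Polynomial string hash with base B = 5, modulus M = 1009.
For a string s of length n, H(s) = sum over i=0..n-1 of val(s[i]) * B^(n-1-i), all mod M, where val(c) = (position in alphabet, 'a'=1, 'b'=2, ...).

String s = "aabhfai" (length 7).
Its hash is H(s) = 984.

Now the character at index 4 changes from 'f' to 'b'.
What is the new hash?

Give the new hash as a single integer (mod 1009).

Answer: 884

Derivation:
val('f') = 6, val('b') = 2
Position k = 4, exponent = n-1-k = 2
B^2 mod M = 5^2 mod 1009 = 25
Delta = (2 - 6) * 25 mod 1009 = 909
New hash = (984 + 909) mod 1009 = 884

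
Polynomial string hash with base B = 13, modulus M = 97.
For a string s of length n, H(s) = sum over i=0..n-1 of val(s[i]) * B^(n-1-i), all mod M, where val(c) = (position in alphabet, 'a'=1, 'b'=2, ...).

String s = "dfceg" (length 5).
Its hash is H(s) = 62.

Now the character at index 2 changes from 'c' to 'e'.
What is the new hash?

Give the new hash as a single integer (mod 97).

val('c') = 3, val('e') = 5
Position k = 2, exponent = n-1-k = 2
B^2 mod M = 13^2 mod 97 = 72
Delta = (5 - 3) * 72 mod 97 = 47
New hash = (62 + 47) mod 97 = 12

Answer: 12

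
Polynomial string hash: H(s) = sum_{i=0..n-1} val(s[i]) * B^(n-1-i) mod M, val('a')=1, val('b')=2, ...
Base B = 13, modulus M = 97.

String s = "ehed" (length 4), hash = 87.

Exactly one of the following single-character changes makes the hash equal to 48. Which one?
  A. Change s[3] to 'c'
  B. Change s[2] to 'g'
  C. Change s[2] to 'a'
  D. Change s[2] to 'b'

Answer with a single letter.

Answer: D

Derivation:
Option A: s[3]='d'->'c', delta=(3-4)*13^0 mod 97 = 96, hash=87+96 mod 97 = 86
Option B: s[2]='e'->'g', delta=(7-5)*13^1 mod 97 = 26, hash=87+26 mod 97 = 16
Option C: s[2]='e'->'a', delta=(1-5)*13^1 mod 97 = 45, hash=87+45 mod 97 = 35
Option D: s[2]='e'->'b', delta=(2-5)*13^1 mod 97 = 58, hash=87+58 mod 97 = 48 <-- target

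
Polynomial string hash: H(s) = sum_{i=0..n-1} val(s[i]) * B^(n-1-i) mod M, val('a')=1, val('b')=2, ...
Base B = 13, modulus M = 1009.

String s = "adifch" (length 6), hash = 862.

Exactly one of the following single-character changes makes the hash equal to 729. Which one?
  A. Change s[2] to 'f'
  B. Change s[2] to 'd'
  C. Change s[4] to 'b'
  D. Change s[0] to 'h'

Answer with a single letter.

Option A: s[2]='i'->'f', delta=(6-9)*13^3 mod 1009 = 472, hash=862+472 mod 1009 = 325
Option B: s[2]='i'->'d', delta=(4-9)*13^3 mod 1009 = 114, hash=862+114 mod 1009 = 976
Option C: s[4]='c'->'b', delta=(2-3)*13^1 mod 1009 = 996, hash=862+996 mod 1009 = 849
Option D: s[0]='a'->'h', delta=(8-1)*13^5 mod 1009 = 876, hash=862+876 mod 1009 = 729 <-- target

Answer: D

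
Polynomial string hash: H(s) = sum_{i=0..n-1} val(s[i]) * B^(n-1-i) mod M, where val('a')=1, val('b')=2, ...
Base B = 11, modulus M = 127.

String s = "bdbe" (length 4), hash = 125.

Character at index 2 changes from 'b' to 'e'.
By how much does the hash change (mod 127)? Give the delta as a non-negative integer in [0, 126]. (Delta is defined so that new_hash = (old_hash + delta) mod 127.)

Delta formula: (val(new) - val(old)) * B^(n-1-k) mod M
  val('e') - val('b') = 5 - 2 = 3
  B^(n-1-k) = 11^1 mod 127 = 11
  Delta = 3 * 11 mod 127 = 33

Answer: 33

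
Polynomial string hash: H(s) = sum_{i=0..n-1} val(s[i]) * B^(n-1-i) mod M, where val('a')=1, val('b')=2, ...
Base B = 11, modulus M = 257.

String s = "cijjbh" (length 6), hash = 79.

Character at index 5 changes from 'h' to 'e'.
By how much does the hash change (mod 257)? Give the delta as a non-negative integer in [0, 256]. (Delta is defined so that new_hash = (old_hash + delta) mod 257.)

Delta formula: (val(new) - val(old)) * B^(n-1-k) mod M
  val('e') - val('h') = 5 - 8 = -3
  B^(n-1-k) = 11^0 mod 257 = 1
  Delta = -3 * 1 mod 257 = 254

Answer: 254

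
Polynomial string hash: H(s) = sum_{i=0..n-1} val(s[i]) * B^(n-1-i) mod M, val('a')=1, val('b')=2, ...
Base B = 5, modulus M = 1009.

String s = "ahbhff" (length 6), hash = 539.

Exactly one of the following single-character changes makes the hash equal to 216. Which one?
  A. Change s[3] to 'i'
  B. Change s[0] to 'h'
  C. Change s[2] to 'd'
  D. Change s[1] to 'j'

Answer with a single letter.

Answer: B

Derivation:
Option A: s[3]='h'->'i', delta=(9-8)*5^2 mod 1009 = 25, hash=539+25 mod 1009 = 564
Option B: s[0]='a'->'h', delta=(8-1)*5^5 mod 1009 = 686, hash=539+686 mod 1009 = 216 <-- target
Option C: s[2]='b'->'d', delta=(4-2)*5^3 mod 1009 = 250, hash=539+250 mod 1009 = 789
Option D: s[1]='h'->'j', delta=(10-8)*5^4 mod 1009 = 241, hash=539+241 mod 1009 = 780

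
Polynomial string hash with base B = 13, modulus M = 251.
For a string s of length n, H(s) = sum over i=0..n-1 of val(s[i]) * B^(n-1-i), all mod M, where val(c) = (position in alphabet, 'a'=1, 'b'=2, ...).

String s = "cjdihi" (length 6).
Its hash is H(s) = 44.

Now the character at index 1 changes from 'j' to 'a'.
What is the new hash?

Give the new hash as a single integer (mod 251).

Answer: 19

Derivation:
val('j') = 10, val('a') = 1
Position k = 1, exponent = n-1-k = 4
B^4 mod M = 13^4 mod 251 = 198
Delta = (1 - 10) * 198 mod 251 = 226
New hash = (44 + 226) mod 251 = 19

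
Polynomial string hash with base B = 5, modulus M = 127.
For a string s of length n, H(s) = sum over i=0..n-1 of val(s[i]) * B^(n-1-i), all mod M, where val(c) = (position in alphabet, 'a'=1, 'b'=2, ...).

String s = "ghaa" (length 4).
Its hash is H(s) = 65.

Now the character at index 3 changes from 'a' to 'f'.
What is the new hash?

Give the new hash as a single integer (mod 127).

Answer: 70

Derivation:
val('a') = 1, val('f') = 6
Position k = 3, exponent = n-1-k = 0
B^0 mod M = 5^0 mod 127 = 1
Delta = (6 - 1) * 1 mod 127 = 5
New hash = (65 + 5) mod 127 = 70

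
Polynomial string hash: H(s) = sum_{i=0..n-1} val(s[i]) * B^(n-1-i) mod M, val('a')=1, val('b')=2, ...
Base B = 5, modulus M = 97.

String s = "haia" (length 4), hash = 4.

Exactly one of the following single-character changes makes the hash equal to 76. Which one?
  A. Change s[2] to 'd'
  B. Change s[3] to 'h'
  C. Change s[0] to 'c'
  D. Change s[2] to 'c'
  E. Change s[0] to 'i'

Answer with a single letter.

Answer: A

Derivation:
Option A: s[2]='i'->'d', delta=(4-9)*5^1 mod 97 = 72, hash=4+72 mod 97 = 76 <-- target
Option B: s[3]='a'->'h', delta=(8-1)*5^0 mod 97 = 7, hash=4+7 mod 97 = 11
Option C: s[0]='h'->'c', delta=(3-8)*5^3 mod 97 = 54, hash=4+54 mod 97 = 58
Option D: s[2]='i'->'c', delta=(3-9)*5^1 mod 97 = 67, hash=4+67 mod 97 = 71
Option E: s[0]='h'->'i', delta=(9-8)*5^3 mod 97 = 28, hash=4+28 mod 97 = 32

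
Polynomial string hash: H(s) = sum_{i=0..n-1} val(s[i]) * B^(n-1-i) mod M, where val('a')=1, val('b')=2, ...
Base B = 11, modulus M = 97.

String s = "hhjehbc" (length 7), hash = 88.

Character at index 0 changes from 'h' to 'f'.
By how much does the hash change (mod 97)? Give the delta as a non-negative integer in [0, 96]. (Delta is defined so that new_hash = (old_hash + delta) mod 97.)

Delta formula: (val(new) - val(old)) * B^(n-1-k) mod M
  val('f') - val('h') = 6 - 8 = -2
  B^(n-1-k) = 11^6 mod 97 = 50
  Delta = -2 * 50 mod 97 = 94

Answer: 94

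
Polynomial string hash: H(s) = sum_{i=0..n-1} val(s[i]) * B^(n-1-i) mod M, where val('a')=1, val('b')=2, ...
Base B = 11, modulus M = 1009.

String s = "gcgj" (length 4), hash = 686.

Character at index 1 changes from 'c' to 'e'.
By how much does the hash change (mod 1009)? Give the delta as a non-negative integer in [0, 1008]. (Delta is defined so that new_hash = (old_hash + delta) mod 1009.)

Answer: 242

Derivation:
Delta formula: (val(new) - val(old)) * B^(n-1-k) mod M
  val('e') - val('c') = 5 - 3 = 2
  B^(n-1-k) = 11^2 mod 1009 = 121
  Delta = 2 * 121 mod 1009 = 242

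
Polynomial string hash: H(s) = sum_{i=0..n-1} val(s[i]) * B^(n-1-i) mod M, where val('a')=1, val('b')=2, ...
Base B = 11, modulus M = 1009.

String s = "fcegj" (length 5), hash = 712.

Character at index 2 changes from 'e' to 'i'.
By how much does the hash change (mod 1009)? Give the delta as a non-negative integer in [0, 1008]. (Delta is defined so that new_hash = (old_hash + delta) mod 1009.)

Answer: 484

Derivation:
Delta formula: (val(new) - val(old)) * B^(n-1-k) mod M
  val('i') - val('e') = 9 - 5 = 4
  B^(n-1-k) = 11^2 mod 1009 = 121
  Delta = 4 * 121 mod 1009 = 484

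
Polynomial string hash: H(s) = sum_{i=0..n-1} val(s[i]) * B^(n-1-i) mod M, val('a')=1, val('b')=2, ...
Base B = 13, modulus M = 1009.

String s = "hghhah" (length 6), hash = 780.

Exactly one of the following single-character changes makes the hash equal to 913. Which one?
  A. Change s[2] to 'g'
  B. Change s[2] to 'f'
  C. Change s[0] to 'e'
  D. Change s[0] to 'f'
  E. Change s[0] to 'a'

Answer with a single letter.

Answer: E

Derivation:
Option A: s[2]='h'->'g', delta=(7-8)*13^3 mod 1009 = 830, hash=780+830 mod 1009 = 601
Option B: s[2]='h'->'f', delta=(6-8)*13^3 mod 1009 = 651, hash=780+651 mod 1009 = 422
Option C: s[0]='h'->'e', delta=(5-8)*13^5 mod 1009 = 57, hash=780+57 mod 1009 = 837
Option D: s[0]='h'->'f', delta=(6-8)*13^5 mod 1009 = 38, hash=780+38 mod 1009 = 818
Option E: s[0]='h'->'a', delta=(1-8)*13^5 mod 1009 = 133, hash=780+133 mod 1009 = 913 <-- target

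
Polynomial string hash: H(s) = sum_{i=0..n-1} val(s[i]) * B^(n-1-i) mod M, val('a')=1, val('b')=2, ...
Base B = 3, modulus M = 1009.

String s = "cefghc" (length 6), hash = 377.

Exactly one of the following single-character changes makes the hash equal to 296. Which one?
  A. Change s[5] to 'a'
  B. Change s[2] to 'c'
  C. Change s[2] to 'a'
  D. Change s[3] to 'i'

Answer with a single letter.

Answer: B

Derivation:
Option A: s[5]='c'->'a', delta=(1-3)*3^0 mod 1009 = 1007, hash=377+1007 mod 1009 = 375
Option B: s[2]='f'->'c', delta=(3-6)*3^3 mod 1009 = 928, hash=377+928 mod 1009 = 296 <-- target
Option C: s[2]='f'->'a', delta=(1-6)*3^3 mod 1009 = 874, hash=377+874 mod 1009 = 242
Option D: s[3]='g'->'i', delta=(9-7)*3^2 mod 1009 = 18, hash=377+18 mod 1009 = 395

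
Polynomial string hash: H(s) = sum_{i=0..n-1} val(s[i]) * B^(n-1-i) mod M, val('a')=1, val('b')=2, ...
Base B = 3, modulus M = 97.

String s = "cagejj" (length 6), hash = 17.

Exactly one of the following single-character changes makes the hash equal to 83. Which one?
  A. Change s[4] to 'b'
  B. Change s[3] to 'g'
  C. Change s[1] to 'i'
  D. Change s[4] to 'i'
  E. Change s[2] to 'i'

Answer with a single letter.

Answer: C

Derivation:
Option A: s[4]='j'->'b', delta=(2-10)*3^1 mod 97 = 73, hash=17+73 mod 97 = 90
Option B: s[3]='e'->'g', delta=(7-5)*3^2 mod 97 = 18, hash=17+18 mod 97 = 35
Option C: s[1]='a'->'i', delta=(9-1)*3^4 mod 97 = 66, hash=17+66 mod 97 = 83 <-- target
Option D: s[4]='j'->'i', delta=(9-10)*3^1 mod 97 = 94, hash=17+94 mod 97 = 14
Option E: s[2]='g'->'i', delta=(9-7)*3^3 mod 97 = 54, hash=17+54 mod 97 = 71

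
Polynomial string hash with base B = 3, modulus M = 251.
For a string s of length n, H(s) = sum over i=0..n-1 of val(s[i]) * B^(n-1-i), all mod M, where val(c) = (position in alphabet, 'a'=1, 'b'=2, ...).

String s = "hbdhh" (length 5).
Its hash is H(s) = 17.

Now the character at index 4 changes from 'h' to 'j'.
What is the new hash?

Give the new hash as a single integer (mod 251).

Answer: 19

Derivation:
val('h') = 8, val('j') = 10
Position k = 4, exponent = n-1-k = 0
B^0 mod M = 3^0 mod 251 = 1
Delta = (10 - 8) * 1 mod 251 = 2
New hash = (17 + 2) mod 251 = 19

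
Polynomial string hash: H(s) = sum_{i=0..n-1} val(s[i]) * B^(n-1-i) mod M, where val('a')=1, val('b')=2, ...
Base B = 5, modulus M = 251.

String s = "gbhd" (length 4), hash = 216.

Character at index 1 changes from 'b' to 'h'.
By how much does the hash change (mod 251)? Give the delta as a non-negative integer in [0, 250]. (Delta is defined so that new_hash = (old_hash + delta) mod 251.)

Answer: 150

Derivation:
Delta formula: (val(new) - val(old)) * B^(n-1-k) mod M
  val('h') - val('b') = 8 - 2 = 6
  B^(n-1-k) = 5^2 mod 251 = 25
  Delta = 6 * 25 mod 251 = 150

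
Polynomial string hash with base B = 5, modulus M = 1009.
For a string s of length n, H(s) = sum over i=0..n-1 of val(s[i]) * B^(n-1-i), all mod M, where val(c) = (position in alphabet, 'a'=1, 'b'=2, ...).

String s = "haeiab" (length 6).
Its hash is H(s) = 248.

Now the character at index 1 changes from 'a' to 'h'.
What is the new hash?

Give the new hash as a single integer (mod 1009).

Answer: 587

Derivation:
val('a') = 1, val('h') = 8
Position k = 1, exponent = n-1-k = 4
B^4 mod M = 5^4 mod 1009 = 625
Delta = (8 - 1) * 625 mod 1009 = 339
New hash = (248 + 339) mod 1009 = 587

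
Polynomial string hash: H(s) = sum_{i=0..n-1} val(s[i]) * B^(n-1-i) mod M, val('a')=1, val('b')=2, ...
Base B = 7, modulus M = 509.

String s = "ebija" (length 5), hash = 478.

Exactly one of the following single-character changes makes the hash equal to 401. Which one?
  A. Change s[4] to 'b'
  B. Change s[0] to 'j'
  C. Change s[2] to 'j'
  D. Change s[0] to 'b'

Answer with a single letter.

Option A: s[4]='a'->'b', delta=(2-1)*7^0 mod 509 = 1, hash=478+1 mod 509 = 479
Option B: s[0]='e'->'j', delta=(10-5)*7^4 mod 509 = 298, hash=478+298 mod 509 = 267
Option C: s[2]='i'->'j', delta=(10-9)*7^2 mod 509 = 49, hash=478+49 mod 509 = 18
Option D: s[0]='e'->'b', delta=(2-5)*7^4 mod 509 = 432, hash=478+432 mod 509 = 401 <-- target

Answer: D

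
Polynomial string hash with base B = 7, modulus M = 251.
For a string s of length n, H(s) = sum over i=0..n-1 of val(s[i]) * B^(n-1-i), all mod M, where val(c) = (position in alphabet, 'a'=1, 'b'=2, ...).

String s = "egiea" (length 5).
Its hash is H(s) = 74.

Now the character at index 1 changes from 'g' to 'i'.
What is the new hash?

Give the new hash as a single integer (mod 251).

Answer: 7

Derivation:
val('g') = 7, val('i') = 9
Position k = 1, exponent = n-1-k = 3
B^3 mod M = 7^3 mod 251 = 92
Delta = (9 - 7) * 92 mod 251 = 184
New hash = (74 + 184) mod 251 = 7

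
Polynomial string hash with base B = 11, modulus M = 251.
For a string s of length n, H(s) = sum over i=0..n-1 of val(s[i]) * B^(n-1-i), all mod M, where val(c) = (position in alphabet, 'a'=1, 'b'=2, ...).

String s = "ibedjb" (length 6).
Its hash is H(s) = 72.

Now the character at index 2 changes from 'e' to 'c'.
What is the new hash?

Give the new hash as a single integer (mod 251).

Answer: 171

Derivation:
val('e') = 5, val('c') = 3
Position k = 2, exponent = n-1-k = 3
B^3 mod M = 11^3 mod 251 = 76
Delta = (3 - 5) * 76 mod 251 = 99
New hash = (72 + 99) mod 251 = 171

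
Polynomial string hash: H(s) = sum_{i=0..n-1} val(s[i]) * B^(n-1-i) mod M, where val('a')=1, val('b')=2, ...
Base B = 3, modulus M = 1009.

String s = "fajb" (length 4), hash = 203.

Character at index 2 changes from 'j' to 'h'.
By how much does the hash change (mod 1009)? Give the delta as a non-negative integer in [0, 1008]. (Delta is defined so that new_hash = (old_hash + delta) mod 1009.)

Answer: 1003

Derivation:
Delta formula: (val(new) - val(old)) * B^(n-1-k) mod M
  val('h') - val('j') = 8 - 10 = -2
  B^(n-1-k) = 3^1 mod 1009 = 3
  Delta = -2 * 3 mod 1009 = 1003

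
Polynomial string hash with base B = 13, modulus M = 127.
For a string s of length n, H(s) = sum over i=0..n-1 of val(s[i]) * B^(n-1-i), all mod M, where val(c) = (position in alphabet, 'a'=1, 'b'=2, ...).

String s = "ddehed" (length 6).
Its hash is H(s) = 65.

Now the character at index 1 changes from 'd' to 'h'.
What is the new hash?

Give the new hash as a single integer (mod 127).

Answer: 9

Derivation:
val('d') = 4, val('h') = 8
Position k = 1, exponent = n-1-k = 4
B^4 mod M = 13^4 mod 127 = 113
Delta = (8 - 4) * 113 mod 127 = 71
New hash = (65 + 71) mod 127 = 9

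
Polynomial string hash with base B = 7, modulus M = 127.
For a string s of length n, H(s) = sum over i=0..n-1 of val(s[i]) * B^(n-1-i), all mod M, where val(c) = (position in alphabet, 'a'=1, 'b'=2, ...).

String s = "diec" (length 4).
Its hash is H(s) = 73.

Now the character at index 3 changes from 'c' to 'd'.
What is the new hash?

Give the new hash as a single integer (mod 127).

Answer: 74

Derivation:
val('c') = 3, val('d') = 4
Position k = 3, exponent = n-1-k = 0
B^0 mod M = 7^0 mod 127 = 1
Delta = (4 - 3) * 1 mod 127 = 1
New hash = (73 + 1) mod 127 = 74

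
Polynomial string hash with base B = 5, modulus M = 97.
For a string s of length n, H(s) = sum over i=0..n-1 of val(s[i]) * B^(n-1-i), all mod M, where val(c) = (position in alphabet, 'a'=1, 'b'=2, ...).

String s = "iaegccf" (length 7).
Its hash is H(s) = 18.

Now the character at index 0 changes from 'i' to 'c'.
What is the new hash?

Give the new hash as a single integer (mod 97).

Answer: 67

Derivation:
val('i') = 9, val('c') = 3
Position k = 0, exponent = n-1-k = 6
B^6 mod M = 5^6 mod 97 = 8
Delta = (3 - 9) * 8 mod 97 = 49
New hash = (18 + 49) mod 97 = 67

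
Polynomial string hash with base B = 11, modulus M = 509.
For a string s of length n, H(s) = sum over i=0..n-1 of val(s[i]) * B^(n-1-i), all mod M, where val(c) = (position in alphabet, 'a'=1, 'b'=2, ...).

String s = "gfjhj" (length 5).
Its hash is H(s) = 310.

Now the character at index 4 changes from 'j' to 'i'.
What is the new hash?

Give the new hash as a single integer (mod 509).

val('j') = 10, val('i') = 9
Position k = 4, exponent = n-1-k = 0
B^0 mod M = 11^0 mod 509 = 1
Delta = (9 - 10) * 1 mod 509 = 508
New hash = (310 + 508) mod 509 = 309

Answer: 309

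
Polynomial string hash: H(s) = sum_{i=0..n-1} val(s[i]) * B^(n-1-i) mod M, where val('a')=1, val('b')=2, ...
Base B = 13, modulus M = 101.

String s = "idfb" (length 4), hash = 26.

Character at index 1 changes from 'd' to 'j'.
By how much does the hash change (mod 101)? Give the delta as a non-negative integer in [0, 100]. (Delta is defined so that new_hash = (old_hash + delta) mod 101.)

Delta formula: (val(new) - val(old)) * B^(n-1-k) mod M
  val('j') - val('d') = 10 - 4 = 6
  B^(n-1-k) = 13^2 mod 101 = 68
  Delta = 6 * 68 mod 101 = 4

Answer: 4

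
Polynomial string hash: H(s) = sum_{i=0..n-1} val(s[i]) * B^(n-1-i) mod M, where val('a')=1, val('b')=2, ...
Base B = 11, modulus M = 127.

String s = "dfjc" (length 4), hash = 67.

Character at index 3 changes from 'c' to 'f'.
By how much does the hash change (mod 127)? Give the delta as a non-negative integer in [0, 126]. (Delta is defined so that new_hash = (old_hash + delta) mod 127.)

Answer: 3

Derivation:
Delta formula: (val(new) - val(old)) * B^(n-1-k) mod M
  val('f') - val('c') = 6 - 3 = 3
  B^(n-1-k) = 11^0 mod 127 = 1
  Delta = 3 * 1 mod 127 = 3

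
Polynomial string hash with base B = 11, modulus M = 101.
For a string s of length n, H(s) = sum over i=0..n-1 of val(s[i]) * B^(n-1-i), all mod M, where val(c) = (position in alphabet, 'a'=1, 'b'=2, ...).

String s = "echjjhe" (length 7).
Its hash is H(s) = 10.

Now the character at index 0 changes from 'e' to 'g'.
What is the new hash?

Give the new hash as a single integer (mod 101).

val('e') = 5, val('g') = 7
Position k = 0, exponent = n-1-k = 6
B^6 mod M = 11^6 mod 101 = 21
Delta = (7 - 5) * 21 mod 101 = 42
New hash = (10 + 42) mod 101 = 52

Answer: 52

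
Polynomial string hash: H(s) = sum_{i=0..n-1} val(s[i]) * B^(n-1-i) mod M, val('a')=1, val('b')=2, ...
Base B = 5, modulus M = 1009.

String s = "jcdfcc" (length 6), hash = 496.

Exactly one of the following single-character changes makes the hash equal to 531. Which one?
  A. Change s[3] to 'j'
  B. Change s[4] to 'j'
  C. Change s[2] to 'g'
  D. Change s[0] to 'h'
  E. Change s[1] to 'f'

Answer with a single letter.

Answer: B

Derivation:
Option A: s[3]='f'->'j', delta=(10-6)*5^2 mod 1009 = 100, hash=496+100 mod 1009 = 596
Option B: s[4]='c'->'j', delta=(10-3)*5^1 mod 1009 = 35, hash=496+35 mod 1009 = 531 <-- target
Option C: s[2]='d'->'g', delta=(7-4)*5^3 mod 1009 = 375, hash=496+375 mod 1009 = 871
Option D: s[0]='j'->'h', delta=(8-10)*5^5 mod 1009 = 813, hash=496+813 mod 1009 = 300
Option E: s[1]='c'->'f', delta=(6-3)*5^4 mod 1009 = 866, hash=496+866 mod 1009 = 353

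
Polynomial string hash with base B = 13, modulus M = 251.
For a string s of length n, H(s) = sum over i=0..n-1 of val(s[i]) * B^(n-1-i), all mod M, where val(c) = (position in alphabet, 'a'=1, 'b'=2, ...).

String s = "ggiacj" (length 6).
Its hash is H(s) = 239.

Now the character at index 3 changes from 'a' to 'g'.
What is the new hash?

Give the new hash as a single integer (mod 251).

Answer: 249

Derivation:
val('a') = 1, val('g') = 7
Position k = 3, exponent = n-1-k = 2
B^2 mod M = 13^2 mod 251 = 169
Delta = (7 - 1) * 169 mod 251 = 10
New hash = (239 + 10) mod 251 = 249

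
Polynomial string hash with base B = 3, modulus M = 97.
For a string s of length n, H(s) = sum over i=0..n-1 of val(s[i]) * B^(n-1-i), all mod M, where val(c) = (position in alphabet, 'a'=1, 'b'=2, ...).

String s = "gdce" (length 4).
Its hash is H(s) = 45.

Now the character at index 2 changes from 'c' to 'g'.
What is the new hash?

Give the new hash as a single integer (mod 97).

val('c') = 3, val('g') = 7
Position k = 2, exponent = n-1-k = 1
B^1 mod M = 3^1 mod 97 = 3
Delta = (7 - 3) * 3 mod 97 = 12
New hash = (45 + 12) mod 97 = 57

Answer: 57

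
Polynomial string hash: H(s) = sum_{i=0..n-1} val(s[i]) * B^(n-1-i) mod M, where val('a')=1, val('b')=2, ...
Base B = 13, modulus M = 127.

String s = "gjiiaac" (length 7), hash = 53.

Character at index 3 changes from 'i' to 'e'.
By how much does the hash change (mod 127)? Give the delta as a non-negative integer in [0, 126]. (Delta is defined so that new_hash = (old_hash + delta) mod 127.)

Delta formula: (val(new) - val(old)) * B^(n-1-k) mod M
  val('e') - val('i') = 5 - 9 = -4
  B^(n-1-k) = 13^3 mod 127 = 38
  Delta = -4 * 38 mod 127 = 102

Answer: 102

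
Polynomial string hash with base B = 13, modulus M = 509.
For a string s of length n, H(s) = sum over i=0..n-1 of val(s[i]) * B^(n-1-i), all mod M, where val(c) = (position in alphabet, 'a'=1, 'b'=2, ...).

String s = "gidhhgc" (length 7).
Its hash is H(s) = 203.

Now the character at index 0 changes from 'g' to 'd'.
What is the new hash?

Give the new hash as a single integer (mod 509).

Answer: 317

Derivation:
val('g') = 7, val('d') = 4
Position k = 0, exponent = n-1-k = 6
B^6 mod M = 13^6 mod 509 = 471
Delta = (4 - 7) * 471 mod 509 = 114
New hash = (203 + 114) mod 509 = 317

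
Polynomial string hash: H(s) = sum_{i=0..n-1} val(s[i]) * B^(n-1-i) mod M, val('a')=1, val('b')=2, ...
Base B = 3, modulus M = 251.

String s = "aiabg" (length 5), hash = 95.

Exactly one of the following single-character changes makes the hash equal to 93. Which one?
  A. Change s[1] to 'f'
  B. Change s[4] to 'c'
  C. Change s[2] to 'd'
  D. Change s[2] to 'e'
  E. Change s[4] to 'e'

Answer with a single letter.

Answer: E

Derivation:
Option A: s[1]='i'->'f', delta=(6-9)*3^3 mod 251 = 170, hash=95+170 mod 251 = 14
Option B: s[4]='g'->'c', delta=(3-7)*3^0 mod 251 = 247, hash=95+247 mod 251 = 91
Option C: s[2]='a'->'d', delta=(4-1)*3^2 mod 251 = 27, hash=95+27 mod 251 = 122
Option D: s[2]='a'->'e', delta=(5-1)*3^2 mod 251 = 36, hash=95+36 mod 251 = 131
Option E: s[4]='g'->'e', delta=(5-7)*3^0 mod 251 = 249, hash=95+249 mod 251 = 93 <-- target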